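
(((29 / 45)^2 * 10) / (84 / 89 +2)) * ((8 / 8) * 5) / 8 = 74849 / 84888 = 0.88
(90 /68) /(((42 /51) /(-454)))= -10215 /14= -729.64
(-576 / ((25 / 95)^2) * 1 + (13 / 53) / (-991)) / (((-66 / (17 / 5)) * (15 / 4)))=33757125182 / 295441875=114.26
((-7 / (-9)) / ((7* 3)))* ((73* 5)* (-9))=-365 / 3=-121.67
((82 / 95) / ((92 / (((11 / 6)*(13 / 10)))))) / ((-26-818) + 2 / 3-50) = -5863 / 234232000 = -0.00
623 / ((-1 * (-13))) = 623 / 13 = 47.92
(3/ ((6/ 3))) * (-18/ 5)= -27/ 5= -5.40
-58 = -58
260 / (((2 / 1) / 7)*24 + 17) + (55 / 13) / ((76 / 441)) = 5848745 / 164996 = 35.45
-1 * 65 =-65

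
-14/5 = -2.80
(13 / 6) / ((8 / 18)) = 39 / 8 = 4.88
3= 3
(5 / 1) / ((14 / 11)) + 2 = 83 / 14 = 5.93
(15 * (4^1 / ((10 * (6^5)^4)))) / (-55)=-1 / 33514785700577280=-0.00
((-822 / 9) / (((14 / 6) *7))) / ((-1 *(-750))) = -0.01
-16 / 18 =-8 / 9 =-0.89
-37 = -37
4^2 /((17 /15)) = 240 /17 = 14.12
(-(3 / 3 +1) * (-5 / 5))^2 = 4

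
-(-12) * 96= 1152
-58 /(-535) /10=29 /2675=0.01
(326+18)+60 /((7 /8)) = 412.57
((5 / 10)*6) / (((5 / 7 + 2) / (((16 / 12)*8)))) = 224 / 19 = 11.79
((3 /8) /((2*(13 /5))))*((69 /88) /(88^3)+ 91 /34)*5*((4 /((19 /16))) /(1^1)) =10770848925 /3313316864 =3.25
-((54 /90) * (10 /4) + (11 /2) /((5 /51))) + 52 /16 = -1087 /20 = -54.35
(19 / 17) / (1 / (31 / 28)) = 589 / 476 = 1.24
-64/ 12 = -16/ 3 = -5.33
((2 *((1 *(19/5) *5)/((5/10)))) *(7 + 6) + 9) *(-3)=-2991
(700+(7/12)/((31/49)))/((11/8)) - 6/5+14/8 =10440973/20460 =510.31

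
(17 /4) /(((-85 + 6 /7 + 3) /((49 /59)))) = -5831 /134048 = -0.04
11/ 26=0.42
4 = 4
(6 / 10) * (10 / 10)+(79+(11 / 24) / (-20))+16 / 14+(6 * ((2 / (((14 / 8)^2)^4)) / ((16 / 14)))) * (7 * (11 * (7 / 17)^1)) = 11589391043 / 137145120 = 84.50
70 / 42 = 5 / 3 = 1.67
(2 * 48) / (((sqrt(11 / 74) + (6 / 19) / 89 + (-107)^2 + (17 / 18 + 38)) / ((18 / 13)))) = 680487494410078848 / 58811495472258671155 - 800471673216 * sqrt(814) / 58811495472258671155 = 0.01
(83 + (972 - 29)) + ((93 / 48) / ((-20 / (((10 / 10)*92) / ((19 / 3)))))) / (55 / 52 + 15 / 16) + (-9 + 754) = 69793868 / 39425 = 1770.29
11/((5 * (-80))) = -11/400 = -0.03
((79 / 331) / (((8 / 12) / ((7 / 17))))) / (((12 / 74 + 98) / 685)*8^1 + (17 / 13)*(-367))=-546615615 / 1775315427658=-0.00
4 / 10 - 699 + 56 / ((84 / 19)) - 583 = -19034 / 15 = -1268.93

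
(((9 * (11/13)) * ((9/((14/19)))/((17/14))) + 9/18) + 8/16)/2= 8575/221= 38.80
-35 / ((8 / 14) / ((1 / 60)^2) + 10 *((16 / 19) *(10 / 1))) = -931 / 56960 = -0.02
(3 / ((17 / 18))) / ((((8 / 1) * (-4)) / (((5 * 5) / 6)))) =-0.41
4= 4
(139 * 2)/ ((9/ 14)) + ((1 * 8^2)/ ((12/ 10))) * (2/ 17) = 67124/ 153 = 438.72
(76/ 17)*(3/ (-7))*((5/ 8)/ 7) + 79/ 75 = 110239/ 124950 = 0.88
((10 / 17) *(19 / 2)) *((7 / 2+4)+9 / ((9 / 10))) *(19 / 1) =63175 / 34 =1858.09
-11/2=-5.50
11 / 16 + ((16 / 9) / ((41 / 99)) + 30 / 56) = 25329 / 4592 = 5.52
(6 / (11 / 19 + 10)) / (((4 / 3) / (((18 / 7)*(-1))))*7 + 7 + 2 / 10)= 2565 / 16147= 0.16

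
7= 7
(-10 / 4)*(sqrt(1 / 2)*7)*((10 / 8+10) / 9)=-175*sqrt(2) / 16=-15.47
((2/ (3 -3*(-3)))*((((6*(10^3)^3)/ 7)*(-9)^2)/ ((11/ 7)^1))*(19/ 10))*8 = 1231200000000/ 11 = 111927272727.27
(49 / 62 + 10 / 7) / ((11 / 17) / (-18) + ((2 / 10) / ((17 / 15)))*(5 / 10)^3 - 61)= -34668 / 953281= -0.04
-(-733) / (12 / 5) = 3665 / 12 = 305.42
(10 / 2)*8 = 40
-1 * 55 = -55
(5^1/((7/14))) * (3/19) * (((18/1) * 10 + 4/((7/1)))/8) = 4740/133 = 35.64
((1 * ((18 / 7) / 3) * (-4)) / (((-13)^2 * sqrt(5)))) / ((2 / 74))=-888 * sqrt(5) / 5915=-0.34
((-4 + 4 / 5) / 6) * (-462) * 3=739.20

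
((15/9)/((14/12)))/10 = 1/7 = 0.14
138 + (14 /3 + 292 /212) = 22903 /159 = 144.04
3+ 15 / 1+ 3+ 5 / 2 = 47 / 2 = 23.50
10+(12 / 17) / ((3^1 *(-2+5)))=514 / 51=10.08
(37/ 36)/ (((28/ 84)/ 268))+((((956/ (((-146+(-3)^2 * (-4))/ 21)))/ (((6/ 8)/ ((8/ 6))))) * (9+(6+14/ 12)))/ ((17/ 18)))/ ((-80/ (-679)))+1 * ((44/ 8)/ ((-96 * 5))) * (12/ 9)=-4401998287/ 159120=-27664.64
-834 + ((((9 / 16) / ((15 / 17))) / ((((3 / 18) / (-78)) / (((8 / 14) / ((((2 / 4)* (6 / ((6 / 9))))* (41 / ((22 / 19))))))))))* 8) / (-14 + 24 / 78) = -2022254946 / 2426585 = -833.37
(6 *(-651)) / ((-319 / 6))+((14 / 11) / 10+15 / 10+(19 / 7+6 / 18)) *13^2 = 863.52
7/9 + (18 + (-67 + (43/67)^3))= -129815579/2706867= -47.96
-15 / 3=-5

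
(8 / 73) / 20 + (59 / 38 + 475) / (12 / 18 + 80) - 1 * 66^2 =-14601240493 / 3356540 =-4350.09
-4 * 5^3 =-500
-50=-50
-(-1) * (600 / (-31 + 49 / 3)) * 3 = -1350 / 11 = -122.73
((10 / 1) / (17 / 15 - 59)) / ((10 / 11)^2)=-363 / 1736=-0.21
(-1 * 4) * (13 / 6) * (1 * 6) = -52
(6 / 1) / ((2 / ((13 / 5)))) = 39 / 5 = 7.80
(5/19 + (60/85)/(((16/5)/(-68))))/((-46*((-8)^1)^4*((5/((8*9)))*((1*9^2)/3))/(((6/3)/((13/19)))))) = 7/57408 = 0.00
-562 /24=-281 /12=-23.42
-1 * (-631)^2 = -398161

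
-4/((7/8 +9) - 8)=-32/15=-2.13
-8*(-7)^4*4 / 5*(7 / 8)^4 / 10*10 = -5764801 / 640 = -9007.50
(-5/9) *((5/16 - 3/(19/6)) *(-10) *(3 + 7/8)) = -149575/10944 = -13.67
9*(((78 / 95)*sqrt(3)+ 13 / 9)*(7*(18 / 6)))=14742*sqrt(3) / 95+ 273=541.78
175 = 175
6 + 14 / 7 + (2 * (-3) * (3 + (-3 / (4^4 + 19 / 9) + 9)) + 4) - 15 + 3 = -167094 / 2323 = -71.93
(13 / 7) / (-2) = -13 / 14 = -0.93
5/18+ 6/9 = 17/18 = 0.94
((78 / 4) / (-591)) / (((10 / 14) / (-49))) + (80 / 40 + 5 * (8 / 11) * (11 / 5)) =24159 / 1970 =12.26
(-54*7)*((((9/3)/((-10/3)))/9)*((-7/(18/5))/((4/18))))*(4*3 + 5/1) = -22491/4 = -5622.75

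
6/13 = 0.46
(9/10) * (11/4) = 99/40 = 2.48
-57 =-57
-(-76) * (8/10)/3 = 304/15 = 20.27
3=3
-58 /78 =-29 /39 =-0.74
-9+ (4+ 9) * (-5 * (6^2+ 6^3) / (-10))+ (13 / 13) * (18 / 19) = 30969 / 19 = 1629.95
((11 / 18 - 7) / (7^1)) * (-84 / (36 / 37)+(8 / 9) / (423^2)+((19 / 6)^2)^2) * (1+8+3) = -42143659115 / 270540648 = -155.78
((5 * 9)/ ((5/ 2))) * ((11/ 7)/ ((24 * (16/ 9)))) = 297/ 448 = 0.66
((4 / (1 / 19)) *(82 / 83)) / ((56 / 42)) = 4674 / 83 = 56.31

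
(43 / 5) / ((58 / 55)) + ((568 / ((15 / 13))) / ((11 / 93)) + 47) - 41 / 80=107605937 / 25520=4216.53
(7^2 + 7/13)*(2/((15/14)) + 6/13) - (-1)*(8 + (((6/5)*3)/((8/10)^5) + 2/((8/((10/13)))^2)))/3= 157918757/1297920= 121.67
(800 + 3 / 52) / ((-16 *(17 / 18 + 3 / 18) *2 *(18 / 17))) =-707251 / 33280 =-21.25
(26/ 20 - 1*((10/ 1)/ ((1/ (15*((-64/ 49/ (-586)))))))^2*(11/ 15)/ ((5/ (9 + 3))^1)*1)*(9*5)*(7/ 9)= 2274100837/ 58892414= 38.61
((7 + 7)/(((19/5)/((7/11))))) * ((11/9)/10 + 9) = 40229/1881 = 21.39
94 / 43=2.19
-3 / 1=-3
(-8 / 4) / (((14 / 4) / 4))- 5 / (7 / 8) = -8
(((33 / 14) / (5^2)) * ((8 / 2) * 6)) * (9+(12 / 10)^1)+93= 101571 / 875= 116.08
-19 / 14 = -1.36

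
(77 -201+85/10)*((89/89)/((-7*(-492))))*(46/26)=-253/4264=-0.06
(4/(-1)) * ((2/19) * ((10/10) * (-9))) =72/19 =3.79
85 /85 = 1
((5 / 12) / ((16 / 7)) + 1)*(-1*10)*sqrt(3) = -20.48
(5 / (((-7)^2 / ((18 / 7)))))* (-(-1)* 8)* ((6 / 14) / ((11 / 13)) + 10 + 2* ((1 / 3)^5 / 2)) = 15733120 / 713097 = 22.06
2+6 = 8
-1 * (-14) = 14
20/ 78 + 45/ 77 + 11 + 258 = 810332/ 3003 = 269.84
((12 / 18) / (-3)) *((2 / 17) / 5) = -4 / 765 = -0.01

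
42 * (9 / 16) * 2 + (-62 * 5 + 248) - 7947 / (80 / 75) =-119441 / 16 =-7465.06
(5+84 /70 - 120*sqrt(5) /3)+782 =3941 /5 - 40*sqrt(5) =698.76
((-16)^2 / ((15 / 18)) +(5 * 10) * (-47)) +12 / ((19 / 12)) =-193346 / 95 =-2035.22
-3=-3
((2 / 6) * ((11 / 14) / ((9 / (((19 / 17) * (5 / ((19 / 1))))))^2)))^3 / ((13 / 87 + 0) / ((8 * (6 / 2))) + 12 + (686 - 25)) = 603109375 / 18548702511070344301017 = 0.00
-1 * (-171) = 171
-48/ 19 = -2.53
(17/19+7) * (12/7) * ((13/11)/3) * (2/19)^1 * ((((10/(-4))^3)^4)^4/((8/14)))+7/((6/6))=3463895836830488408077770786349885583/279434283129503744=12396101859932293297.78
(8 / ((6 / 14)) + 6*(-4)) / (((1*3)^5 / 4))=-64 / 729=-0.09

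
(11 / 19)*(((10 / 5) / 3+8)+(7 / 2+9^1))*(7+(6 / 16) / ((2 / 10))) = 99187 / 912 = 108.76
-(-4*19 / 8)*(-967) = -18373 / 2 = -9186.50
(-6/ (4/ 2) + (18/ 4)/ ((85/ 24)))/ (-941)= 147/ 79985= 0.00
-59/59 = -1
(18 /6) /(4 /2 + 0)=3 /2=1.50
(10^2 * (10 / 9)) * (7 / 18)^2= 12250 / 729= 16.80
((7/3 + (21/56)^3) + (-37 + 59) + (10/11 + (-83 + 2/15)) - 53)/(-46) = 9341081/3886080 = 2.40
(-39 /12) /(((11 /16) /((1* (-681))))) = 35412 /11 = 3219.27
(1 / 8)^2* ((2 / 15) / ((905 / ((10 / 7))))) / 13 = 0.00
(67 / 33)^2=4.12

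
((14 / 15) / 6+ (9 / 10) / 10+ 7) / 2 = 6521 / 1800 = 3.62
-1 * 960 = -960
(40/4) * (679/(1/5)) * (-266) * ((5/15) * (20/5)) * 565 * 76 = -1551113032000/3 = -517037677333.33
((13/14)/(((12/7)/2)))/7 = 13/84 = 0.15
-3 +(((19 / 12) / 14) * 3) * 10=0.39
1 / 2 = 0.50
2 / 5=0.40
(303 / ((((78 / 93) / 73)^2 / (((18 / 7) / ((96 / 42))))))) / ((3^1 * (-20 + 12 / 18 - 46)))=-13965427863 / 1059968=-13175.33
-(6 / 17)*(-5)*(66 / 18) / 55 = 2 / 17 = 0.12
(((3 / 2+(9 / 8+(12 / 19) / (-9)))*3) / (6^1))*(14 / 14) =1165 / 912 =1.28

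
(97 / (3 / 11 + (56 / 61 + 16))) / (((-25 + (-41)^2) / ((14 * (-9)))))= -0.43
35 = 35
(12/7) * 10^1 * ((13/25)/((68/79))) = 6162/595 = 10.36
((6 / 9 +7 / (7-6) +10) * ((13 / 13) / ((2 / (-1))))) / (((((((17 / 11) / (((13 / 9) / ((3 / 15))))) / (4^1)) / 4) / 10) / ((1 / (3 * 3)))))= -3031600 / 4131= -733.87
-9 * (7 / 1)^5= -151263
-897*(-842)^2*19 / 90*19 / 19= -2013812242 / 15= -134254149.47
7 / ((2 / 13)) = 91 / 2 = 45.50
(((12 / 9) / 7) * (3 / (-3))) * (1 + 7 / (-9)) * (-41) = 1.74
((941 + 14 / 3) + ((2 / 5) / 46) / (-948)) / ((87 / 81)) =927869211 / 1053860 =880.45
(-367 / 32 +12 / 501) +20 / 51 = -3012331 / 272544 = -11.05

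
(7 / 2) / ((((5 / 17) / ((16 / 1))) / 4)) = 3808 / 5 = 761.60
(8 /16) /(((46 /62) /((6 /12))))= 31 /92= 0.34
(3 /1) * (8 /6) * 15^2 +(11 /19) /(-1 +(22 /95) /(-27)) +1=2329402 /2587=900.43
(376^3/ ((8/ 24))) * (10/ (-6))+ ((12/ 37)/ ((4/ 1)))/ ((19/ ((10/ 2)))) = -186848176625/ 703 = -265786879.98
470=470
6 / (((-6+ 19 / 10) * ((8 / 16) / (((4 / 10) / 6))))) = -8 / 41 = -0.20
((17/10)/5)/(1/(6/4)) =51/100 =0.51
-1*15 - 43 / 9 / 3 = -448 / 27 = -16.59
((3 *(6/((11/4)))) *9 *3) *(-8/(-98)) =7776/539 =14.43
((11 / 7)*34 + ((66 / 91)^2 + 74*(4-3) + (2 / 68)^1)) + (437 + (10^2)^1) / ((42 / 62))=259226287 / 281554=920.70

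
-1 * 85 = -85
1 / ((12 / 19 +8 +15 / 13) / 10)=2470 / 2417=1.02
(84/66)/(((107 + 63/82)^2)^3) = 4256093399936/5238679328650346306816099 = 0.00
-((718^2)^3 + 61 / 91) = -12467749208805602045 / 91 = -137008233063797824.67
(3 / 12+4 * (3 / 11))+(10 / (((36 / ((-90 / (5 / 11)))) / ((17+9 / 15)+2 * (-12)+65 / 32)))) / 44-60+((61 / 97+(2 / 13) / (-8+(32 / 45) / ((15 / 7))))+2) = -58114047661 / 1148740736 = -50.59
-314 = -314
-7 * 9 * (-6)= 378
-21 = -21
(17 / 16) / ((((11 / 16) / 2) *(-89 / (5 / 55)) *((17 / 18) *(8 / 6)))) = -27 / 10769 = -0.00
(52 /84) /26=1 /42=0.02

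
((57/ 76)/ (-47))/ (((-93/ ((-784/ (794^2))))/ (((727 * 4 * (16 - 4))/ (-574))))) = 122136/ 9415088833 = 0.00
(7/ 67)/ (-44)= -0.00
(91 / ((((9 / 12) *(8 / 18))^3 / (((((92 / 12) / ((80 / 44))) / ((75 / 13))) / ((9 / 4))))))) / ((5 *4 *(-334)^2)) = 299299 / 836670000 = 0.00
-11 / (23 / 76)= -836 / 23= -36.35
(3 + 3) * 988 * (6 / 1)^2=213408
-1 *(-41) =41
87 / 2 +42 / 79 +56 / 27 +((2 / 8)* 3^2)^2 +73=4237613 / 34128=124.17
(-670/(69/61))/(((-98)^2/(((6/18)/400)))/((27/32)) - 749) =-122610/2827262557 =-0.00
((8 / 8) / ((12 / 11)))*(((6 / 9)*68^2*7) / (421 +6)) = 25432 / 549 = 46.32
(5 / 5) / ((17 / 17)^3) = 1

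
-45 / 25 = -9 / 5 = -1.80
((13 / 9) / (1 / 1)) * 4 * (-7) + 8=-292 / 9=-32.44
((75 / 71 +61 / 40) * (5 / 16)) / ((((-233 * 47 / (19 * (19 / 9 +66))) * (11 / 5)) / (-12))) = 426920785 / 821062176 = 0.52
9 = 9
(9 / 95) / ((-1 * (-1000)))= 9 / 95000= 0.00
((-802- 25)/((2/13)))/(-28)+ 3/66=118289/616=192.03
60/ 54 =1.11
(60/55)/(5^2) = 12/275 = 0.04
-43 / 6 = -7.17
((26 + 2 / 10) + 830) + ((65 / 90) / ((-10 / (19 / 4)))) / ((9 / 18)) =61597 / 72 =855.51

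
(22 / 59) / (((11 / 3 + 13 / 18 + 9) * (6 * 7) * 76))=33 / 3782254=0.00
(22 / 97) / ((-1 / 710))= -15620 / 97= -161.03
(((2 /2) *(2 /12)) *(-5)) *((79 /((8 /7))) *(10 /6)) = -13825 /144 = -96.01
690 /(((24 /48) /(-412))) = -568560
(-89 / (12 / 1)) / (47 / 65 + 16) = -5785 / 13044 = -0.44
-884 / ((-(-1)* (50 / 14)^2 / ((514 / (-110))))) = 11132212 / 34375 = 323.85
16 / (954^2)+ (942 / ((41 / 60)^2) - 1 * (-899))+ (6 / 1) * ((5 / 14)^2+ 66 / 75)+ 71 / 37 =101390993973643043 / 34671471971850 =2924.33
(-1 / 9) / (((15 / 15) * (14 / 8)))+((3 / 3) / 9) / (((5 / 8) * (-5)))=-52 / 525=-0.10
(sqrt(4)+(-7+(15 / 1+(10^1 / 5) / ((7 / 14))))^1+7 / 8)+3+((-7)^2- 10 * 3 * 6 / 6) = 36.88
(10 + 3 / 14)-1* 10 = 3 / 14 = 0.21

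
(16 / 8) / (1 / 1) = 2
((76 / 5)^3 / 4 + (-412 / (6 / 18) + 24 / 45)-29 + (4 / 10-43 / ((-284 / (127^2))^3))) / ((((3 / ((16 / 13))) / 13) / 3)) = 67655134076885053 / 536866500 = 126018542.93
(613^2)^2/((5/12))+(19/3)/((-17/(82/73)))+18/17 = 6308355802655956/18615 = 338885619267.04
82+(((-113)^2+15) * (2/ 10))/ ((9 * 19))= 82894/ 855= 96.95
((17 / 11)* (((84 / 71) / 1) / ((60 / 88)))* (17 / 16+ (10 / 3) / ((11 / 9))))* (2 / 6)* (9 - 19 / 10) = 79373 / 3300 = 24.05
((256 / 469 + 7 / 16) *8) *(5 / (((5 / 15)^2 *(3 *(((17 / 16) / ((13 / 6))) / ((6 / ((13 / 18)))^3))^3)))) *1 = 188624911598.13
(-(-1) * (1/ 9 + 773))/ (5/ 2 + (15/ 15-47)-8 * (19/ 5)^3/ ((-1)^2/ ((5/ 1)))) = -347900/ 1007271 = -0.35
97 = 97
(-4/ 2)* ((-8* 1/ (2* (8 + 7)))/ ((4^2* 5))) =1/ 150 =0.01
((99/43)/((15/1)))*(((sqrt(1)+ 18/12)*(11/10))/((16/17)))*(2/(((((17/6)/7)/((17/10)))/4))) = 129591/8600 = 15.07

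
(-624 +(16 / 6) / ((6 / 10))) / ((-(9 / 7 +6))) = 85.04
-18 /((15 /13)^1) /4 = -39 /10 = -3.90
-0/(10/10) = 0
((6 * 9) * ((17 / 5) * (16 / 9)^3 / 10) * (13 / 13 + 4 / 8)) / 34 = 1024 / 225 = 4.55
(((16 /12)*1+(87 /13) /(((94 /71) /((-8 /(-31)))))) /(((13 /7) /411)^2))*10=4135474371840 /3201029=1291920.31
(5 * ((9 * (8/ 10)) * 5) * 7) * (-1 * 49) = -61740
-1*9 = -9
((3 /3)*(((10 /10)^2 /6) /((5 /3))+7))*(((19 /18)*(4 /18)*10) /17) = 1349 /1377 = 0.98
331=331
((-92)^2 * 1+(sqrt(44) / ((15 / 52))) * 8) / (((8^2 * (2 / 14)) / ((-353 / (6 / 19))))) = -24836021 / 24 - 610337 * sqrt(11) / 90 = -1057325.97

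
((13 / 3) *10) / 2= 65 / 3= 21.67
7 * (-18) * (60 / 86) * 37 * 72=-10069920 / 43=-234184.19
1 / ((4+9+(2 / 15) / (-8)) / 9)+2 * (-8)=-11924 / 779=-15.31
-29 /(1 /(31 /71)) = -899 /71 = -12.66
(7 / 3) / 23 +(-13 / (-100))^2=81661 / 690000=0.12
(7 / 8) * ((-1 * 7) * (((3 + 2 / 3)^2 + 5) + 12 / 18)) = -117.06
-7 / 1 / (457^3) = -0.00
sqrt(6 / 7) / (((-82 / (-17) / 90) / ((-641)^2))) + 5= 5 + 314323965 * sqrt(42) / 287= 7097747.55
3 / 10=0.30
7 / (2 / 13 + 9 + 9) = 91 / 236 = 0.39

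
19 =19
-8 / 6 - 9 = -31 / 3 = -10.33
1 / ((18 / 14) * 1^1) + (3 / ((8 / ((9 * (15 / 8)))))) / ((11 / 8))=4261 / 792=5.38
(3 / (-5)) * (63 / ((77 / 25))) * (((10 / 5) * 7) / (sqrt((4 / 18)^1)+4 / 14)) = 119070 / 341 -138915 * sqrt(2) / 341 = -226.94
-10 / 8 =-5 / 4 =-1.25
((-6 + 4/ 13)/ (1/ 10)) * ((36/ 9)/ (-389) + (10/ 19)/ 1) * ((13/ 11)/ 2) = -1411180/ 81301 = -17.36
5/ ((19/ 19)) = 5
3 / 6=1 / 2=0.50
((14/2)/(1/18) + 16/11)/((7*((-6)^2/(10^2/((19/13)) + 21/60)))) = 6106411/175560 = 34.78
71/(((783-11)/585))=41535/772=53.80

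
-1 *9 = -9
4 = 4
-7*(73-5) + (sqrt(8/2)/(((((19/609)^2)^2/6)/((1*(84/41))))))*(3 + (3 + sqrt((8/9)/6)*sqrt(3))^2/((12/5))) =1192671207582008/5343161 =223214536.78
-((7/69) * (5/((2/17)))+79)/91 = -11497/12558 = -0.92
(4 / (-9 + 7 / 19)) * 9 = -171 / 41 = -4.17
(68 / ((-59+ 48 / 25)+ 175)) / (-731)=-25 / 31691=-0.00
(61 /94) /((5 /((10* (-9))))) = -549 /47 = -11.68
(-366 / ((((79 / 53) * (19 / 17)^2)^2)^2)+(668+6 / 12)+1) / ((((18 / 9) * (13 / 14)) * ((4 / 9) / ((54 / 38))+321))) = 1438148951020835333637147 / 1342903368517009571671334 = 1.07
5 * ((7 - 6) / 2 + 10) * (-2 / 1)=-105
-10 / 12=-5 / 6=-0.83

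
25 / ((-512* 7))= -25 / 3584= -0.01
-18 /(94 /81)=-729 /47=-15.51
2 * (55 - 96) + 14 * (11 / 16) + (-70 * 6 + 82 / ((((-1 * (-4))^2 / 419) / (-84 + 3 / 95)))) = -180804.06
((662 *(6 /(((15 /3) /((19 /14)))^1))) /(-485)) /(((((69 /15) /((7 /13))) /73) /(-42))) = 797.80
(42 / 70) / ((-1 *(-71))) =3 / 355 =0.01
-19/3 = -6.33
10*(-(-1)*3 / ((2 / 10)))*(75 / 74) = 152.03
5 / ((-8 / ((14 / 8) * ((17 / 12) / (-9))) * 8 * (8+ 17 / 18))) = 85 / 35328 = 0.00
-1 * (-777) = 777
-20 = -20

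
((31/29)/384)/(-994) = -31/11069184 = -0.00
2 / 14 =1 / 7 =0.14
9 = 9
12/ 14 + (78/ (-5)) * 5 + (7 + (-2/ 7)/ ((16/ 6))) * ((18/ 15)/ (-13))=-70779/ 910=-77.78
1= 1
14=14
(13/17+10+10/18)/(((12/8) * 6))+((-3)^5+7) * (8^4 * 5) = -6655424828/1377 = -4833278.74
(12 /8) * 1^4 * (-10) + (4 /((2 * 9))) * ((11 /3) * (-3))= -157 /9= -17.44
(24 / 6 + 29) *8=264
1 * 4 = 4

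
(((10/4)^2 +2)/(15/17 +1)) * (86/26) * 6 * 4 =72369/208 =347.93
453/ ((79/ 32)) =14496/ 79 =183.49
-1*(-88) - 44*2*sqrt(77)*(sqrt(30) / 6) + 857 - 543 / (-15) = 4906 / 5 - 44*sqrt(2310) / 3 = 276.28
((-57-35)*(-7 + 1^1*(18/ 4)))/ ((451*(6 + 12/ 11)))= 115/ 1599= 0.07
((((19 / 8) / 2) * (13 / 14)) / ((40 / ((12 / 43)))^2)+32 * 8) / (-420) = -10602907823 / 17395392000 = -0.61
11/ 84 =0.13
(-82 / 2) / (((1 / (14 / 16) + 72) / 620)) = -347.54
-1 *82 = -82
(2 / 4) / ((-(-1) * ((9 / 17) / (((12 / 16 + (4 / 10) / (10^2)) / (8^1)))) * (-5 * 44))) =-6409 / 15840000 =-0.00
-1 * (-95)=95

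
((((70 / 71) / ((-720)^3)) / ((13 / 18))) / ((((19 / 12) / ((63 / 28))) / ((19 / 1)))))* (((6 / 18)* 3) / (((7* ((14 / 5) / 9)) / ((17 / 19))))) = -0.00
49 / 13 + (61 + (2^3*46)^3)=647869258 / 13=49836096.77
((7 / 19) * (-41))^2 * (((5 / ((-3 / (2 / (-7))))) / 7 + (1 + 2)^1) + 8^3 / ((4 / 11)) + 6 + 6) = 351650071 / 1083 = 324699.97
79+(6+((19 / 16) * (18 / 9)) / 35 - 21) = 17939 / 280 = 64.07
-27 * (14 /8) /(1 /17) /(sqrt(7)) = -459 * sqrt(7) /4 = -303.60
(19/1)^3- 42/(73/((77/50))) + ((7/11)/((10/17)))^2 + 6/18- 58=720944263/105996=6801.62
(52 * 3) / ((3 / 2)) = 104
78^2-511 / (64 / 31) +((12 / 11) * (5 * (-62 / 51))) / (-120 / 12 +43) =2305005125 / 394944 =5836.28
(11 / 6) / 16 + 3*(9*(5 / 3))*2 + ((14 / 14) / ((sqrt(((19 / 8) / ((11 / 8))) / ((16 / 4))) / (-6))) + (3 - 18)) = 7211 / 96 - 12*sqrt(209) / 19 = 65.98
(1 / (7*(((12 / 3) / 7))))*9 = 9 / 4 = 2.25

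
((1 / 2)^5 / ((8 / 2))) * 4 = 1 / 32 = 0.03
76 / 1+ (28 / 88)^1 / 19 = 31775 / 418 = 76.02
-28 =-28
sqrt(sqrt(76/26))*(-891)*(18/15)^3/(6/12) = -384912*13^(3/4)*38^(1/4)/1625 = -4026.35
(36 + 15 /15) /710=0.05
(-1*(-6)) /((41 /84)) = 504 /41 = 12.29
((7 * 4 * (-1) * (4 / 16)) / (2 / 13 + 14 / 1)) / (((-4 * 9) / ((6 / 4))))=91 / 4416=0.02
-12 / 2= -6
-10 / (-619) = 10 / 619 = 0.02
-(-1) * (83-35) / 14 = 24 / 7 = 3.43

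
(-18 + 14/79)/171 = -0.10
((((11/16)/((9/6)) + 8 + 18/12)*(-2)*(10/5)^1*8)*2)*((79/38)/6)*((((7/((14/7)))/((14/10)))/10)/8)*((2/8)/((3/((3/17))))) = -18881/186048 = -0.10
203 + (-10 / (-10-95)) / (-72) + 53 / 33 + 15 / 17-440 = -33153559 / 141372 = -234.51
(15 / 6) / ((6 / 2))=5 / 6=0.83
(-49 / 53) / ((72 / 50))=-1225 / 1908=-0.64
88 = 88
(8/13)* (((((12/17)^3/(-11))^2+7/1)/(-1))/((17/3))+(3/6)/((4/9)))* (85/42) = -73135585585/531557544518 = -0.14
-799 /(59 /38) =-30362 /59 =-514.61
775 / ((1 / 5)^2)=19375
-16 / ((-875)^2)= -16 / 765625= -0.00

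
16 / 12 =4 / 3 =1.33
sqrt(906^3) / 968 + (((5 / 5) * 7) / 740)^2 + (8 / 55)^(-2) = 75.44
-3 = -3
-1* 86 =-86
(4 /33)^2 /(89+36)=16 /136125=0.00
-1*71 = -71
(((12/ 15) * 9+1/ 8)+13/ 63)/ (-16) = -18979/ 40320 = -0.47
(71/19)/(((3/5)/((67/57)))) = 23785/3249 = 7.32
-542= -542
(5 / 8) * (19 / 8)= 95 / 64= 1.48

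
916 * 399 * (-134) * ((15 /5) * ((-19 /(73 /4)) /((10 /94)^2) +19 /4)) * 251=5871550588140762 /1825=3217287993501.79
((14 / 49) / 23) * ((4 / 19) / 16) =1 / 6118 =0.00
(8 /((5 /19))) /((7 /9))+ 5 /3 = 4279 /105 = 40.75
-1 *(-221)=221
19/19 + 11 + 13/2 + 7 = 51/2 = 25.50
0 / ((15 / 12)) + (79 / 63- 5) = -236 / 63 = -3.75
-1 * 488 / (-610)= 0.80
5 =5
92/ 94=46/ 47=0.98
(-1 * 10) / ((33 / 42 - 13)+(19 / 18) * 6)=420 / 247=1.70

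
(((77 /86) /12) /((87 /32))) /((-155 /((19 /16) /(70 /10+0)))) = -209 /6958260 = -0.00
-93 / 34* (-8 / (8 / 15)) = 1395 / 34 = 41.03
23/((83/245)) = 5635/83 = 67.89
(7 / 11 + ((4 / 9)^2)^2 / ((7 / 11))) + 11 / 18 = 1322393 / 1010394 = 1.31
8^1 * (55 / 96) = 55 / 12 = 4.58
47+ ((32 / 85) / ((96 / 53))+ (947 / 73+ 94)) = 154.18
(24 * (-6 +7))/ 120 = 1/ 5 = 0.20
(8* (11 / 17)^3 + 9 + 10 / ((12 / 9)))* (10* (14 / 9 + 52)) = 442054250 / 44217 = 9997.38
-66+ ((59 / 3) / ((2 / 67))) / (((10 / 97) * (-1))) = -387401 / 60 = -6456.68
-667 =-667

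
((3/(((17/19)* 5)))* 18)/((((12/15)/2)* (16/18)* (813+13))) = 4617/112336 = 0.04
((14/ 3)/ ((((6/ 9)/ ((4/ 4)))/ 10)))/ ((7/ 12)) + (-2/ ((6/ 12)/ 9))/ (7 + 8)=588/ 5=117.60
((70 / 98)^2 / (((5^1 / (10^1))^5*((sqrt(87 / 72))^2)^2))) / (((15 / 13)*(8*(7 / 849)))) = 42382080 / 288463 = 146.92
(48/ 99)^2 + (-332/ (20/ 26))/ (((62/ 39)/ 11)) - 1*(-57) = -494427304/ 168795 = -2929.16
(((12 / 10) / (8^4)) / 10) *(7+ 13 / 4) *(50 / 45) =41 / 122880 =0.00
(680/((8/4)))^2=115600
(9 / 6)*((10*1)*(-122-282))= -6060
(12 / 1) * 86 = 1032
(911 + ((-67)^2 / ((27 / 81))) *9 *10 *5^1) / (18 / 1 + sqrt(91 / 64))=6982342272 / 20645 - 48488488 *sqrt(91) / 20645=315804.87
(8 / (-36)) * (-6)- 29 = -83 / 3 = -27.67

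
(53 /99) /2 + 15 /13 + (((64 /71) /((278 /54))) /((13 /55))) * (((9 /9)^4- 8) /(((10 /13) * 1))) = -135132401 /25402806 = -5.32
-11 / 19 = -0.58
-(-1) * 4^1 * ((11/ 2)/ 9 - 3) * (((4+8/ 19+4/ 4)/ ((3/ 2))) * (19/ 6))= -8858/ 81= -109.36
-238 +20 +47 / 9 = -1915 / 9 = -212.78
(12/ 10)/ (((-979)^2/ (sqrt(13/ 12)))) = 0.00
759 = 759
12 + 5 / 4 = 13.25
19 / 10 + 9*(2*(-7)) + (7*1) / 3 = -3653 / 30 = -121.77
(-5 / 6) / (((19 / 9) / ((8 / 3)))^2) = -480 / 361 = -1.33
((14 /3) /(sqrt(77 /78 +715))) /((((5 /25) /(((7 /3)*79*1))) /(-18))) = -77420*sqrt(4356066) /55847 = -2893.35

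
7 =7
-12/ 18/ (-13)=2/ 39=0.05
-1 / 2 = -0.50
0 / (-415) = 0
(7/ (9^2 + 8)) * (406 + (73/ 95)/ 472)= 127435791/ 3990760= 31.93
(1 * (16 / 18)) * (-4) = -32 / 9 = -3.56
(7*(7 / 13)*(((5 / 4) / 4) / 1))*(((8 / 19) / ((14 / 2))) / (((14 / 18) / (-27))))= -1215 / 494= -2.46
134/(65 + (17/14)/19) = 35644/17307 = 2.06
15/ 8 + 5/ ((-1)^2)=55/ 8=6.88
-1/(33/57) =-19/11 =-1.73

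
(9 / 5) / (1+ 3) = 9 / 20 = 0.45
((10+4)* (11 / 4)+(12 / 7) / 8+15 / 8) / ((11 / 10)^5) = 28412500 / 1127357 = 25.20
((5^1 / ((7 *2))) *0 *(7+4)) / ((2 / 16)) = 0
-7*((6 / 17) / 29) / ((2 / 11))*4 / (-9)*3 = 308 / 493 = 0.62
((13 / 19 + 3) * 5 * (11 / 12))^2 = 3705625 / 12996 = 285.14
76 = 76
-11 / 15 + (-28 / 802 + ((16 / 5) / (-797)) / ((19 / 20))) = -70360763 / 91085145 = -0.77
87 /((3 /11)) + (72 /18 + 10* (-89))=-567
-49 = -49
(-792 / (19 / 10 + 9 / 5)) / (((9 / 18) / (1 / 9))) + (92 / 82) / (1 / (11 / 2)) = -62799 / 1517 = -41.40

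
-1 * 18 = -18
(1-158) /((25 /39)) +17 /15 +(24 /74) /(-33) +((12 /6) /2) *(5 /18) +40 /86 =-1914156479 /7875450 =-243.05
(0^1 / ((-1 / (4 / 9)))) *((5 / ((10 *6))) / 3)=0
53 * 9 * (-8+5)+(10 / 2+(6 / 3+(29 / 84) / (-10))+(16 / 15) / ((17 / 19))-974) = -34226909 / 14280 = -2396.84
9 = 9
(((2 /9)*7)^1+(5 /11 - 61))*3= -176.97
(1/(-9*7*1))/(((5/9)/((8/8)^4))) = -1/35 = -0.03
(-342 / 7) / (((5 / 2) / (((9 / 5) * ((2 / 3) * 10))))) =-8208 / 35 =-234.51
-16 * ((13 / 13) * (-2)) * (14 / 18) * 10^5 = 2488888.89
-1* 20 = -20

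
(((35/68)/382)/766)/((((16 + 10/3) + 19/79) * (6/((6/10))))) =1659/184610081248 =0.00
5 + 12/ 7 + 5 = 82/ 7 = 11.71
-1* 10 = -10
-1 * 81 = -81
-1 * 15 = -15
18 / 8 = 9 / 4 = 2.25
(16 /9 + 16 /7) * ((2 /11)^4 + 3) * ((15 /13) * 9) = 24103680 /190333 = 126.64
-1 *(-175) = 175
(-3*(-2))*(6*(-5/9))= -20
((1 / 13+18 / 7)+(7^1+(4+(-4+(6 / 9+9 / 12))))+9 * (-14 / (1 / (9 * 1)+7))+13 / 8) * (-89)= 3909859 / 8736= 447.56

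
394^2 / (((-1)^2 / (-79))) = -12263644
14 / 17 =0.82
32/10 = 16/5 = 3.20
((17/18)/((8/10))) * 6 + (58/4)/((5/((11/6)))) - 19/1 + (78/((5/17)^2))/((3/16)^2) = 1923089/75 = 25641.19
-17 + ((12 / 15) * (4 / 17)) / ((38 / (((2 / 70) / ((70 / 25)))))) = -1345291 / 79135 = -17.00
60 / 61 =0.98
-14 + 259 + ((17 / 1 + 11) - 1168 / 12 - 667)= -1474 / 3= -491.33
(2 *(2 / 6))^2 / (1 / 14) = 56 / 9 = 6.22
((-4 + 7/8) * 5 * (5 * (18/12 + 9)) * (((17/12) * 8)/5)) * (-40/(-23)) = -74375/23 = -3233.70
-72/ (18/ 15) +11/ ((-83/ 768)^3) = -5017140372/ 571787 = -8774.49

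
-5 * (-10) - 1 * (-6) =56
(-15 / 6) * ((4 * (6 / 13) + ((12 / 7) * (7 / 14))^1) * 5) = -3075 / 91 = -33.79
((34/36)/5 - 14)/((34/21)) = -8701/1020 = -8.53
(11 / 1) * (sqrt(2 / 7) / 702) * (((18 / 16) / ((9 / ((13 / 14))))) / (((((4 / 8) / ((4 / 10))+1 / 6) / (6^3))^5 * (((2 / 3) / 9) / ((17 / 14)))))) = 10054435710173184 * sqrt(14) / 28647703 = 1313203143.89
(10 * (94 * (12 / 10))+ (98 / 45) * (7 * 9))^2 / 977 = 40018276 / 24425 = 1638.41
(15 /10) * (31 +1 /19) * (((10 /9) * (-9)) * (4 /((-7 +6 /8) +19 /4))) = 23600 /19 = 1242.11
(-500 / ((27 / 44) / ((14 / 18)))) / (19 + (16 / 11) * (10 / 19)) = -32186000 / 1003833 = -32.06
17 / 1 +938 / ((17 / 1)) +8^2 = 2315 / 17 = 136.18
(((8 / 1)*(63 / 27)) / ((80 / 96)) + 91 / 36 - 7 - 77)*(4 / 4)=-10633 / 180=-59.07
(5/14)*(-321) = -1605/14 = -114.64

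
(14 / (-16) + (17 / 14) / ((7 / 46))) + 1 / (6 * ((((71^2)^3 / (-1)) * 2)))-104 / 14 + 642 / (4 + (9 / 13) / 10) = 12547091158426826689 / 79691699028389784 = 157.45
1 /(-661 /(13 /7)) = -13 /4627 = -0.00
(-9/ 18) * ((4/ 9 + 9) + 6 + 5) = -92/ 9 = -10.22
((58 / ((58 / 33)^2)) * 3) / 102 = 1089 / 1972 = 0.55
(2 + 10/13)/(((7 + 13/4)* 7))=144/3731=0.04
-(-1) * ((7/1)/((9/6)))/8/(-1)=-7/12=-0.58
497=497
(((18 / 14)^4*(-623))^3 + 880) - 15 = -199104032997604034 / 40353607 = -4933983546.94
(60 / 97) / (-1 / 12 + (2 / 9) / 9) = -19440 / 1843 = -10.55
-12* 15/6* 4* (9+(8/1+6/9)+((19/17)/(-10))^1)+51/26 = -930245/442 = -2104.63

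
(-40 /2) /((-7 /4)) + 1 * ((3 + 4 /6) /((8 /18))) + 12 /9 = 1765 /84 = 21.01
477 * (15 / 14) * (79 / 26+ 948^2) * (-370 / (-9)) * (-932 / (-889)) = 1601460623351850 / 80899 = 19795802461.73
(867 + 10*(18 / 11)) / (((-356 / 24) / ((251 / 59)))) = -14633802 / 57761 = -253.35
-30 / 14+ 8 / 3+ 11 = 242 / 21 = 11.52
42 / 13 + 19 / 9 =625 / 117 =5.34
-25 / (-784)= 25 / 784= 0.03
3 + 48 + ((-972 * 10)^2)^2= 8926168066560051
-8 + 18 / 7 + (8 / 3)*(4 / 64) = -221 / 42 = -5.26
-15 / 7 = -2.14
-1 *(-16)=16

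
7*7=49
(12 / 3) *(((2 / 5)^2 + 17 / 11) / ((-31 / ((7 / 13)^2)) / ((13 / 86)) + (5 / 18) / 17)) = -28128744 / 2916403325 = -0.01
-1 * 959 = -959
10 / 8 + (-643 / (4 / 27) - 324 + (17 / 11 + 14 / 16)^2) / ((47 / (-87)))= 3138943681 / 363968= 8624.23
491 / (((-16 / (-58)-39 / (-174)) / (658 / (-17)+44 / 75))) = -47727164 / 1275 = -37433.07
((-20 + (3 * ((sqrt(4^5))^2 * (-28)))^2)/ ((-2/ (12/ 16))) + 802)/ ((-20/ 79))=438375943267/ 40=10959398581.68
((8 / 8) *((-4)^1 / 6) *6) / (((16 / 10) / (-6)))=15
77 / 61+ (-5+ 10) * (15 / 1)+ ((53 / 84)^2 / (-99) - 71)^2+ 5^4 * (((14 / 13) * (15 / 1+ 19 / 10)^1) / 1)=16492.83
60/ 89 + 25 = 2285/ 89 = 25.67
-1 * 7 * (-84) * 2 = 1176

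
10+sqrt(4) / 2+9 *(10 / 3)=41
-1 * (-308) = 308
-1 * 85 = -85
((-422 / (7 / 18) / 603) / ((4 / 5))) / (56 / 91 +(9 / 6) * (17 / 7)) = -0.53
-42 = -42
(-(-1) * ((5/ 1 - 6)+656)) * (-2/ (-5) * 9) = 2358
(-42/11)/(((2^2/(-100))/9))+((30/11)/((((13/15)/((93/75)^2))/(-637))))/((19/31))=-21786912/5225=-4169.74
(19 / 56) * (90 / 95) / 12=3 / 112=0.03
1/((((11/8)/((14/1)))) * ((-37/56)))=-6272/407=-15.41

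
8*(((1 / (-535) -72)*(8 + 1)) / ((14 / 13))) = -2575404 / 535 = -4813.84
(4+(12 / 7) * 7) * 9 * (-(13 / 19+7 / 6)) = -5064 / 19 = -266.53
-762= -762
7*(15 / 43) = 105 / 43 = 2.44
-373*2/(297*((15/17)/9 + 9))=-6341/22968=-0.28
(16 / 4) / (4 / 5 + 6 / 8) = 2.58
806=806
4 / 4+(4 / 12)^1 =4 / 3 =1.33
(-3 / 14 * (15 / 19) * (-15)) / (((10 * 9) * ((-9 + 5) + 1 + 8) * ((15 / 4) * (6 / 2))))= 1 / 1995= 0.00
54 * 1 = 54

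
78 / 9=26 / 3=8.67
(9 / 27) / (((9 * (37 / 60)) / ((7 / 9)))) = 140 / 2997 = 0.05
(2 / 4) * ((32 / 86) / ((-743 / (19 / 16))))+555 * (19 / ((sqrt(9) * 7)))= 224601337 / 447286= 502.14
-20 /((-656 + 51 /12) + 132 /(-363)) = 0.03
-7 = -7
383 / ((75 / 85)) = 6511 / 15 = 434.07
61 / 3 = 20.33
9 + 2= 11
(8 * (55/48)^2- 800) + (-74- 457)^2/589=-52719107/169632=-310.79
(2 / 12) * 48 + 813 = 821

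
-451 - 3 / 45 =-6766 / 15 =-451.07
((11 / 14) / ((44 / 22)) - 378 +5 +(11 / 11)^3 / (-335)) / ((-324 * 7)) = 3495083 / 21273840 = 0.16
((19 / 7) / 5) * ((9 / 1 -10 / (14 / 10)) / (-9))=-247 / 2205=-0.11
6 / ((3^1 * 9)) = 2 / 9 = 0.22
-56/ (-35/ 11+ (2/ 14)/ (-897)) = 483483/ 27472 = 17.60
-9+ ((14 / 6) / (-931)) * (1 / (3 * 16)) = -172369 / 19152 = -9.00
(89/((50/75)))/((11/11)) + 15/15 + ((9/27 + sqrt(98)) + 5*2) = 7*sqrt(2) + 869/6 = 154.73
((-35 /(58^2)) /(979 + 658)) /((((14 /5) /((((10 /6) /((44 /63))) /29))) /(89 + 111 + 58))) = -338625 /7026763568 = -0.00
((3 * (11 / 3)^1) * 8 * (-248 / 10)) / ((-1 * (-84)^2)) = 682 / 2205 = 0.31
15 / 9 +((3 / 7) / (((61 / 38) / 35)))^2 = 993305 / 11163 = 88.98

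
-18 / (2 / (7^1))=-63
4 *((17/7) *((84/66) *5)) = 680/11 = 61.82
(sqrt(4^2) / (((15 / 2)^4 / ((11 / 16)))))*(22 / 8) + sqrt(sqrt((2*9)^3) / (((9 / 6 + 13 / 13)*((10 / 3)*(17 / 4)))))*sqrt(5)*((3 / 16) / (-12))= -9*2^(3 / 4)*sqrt(85) / 2720 + 121 / 50625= -0.05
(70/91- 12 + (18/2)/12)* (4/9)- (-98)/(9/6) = 7099/117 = 60.68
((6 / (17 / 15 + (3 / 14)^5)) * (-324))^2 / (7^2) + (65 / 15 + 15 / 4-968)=59270147472666003529 / 1003935133228908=59037.83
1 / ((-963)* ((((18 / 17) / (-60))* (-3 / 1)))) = -170 / 8667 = -0.02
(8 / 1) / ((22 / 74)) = 296 / 11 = 26.91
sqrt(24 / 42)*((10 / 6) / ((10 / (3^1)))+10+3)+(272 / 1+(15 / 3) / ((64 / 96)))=27*sqrt(7) / 7+559 / 2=289.71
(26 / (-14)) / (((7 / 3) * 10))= -39 / 490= -0.08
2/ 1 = 2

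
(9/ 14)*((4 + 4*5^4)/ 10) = 5634/ 35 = 160.97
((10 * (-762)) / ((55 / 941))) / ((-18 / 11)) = 239014 / 3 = 79671.33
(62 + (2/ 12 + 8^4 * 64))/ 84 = 1573237/ 504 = 3121.50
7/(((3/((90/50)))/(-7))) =-147/5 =-29.40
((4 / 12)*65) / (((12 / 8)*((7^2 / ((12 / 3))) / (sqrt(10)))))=520*sqrt(10) / 441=3.73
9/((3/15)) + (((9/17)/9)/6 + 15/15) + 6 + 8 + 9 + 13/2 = 3851/51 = 75.51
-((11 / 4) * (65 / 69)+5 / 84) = -1280 / 483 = -2.65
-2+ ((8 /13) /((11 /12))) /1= -190 /143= -1.33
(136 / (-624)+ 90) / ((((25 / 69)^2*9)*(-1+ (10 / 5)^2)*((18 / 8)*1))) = 7409174 / 658125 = 11.26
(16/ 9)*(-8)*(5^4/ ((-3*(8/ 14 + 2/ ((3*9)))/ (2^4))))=4480000/ 61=73442.62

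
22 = 22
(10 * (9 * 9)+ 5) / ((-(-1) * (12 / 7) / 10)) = 28525 / 6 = 4754.17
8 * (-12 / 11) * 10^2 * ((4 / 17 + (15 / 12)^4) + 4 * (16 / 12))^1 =-2614475 / 374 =-6990.57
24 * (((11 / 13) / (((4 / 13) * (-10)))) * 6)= -198 / 5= -39.60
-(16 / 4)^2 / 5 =-16 / 5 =-3.20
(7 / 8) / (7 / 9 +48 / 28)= 441 / 1256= 0.35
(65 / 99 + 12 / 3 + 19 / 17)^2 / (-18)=-47219762 / 25492401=-1.85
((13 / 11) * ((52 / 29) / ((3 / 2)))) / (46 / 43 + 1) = 58136 / 85173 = 0.68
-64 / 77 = -0.83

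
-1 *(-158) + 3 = 161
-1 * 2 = -2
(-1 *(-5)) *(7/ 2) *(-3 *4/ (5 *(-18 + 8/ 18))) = 2.39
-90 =-90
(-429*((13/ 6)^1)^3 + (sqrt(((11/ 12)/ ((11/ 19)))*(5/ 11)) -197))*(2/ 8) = -328355/ 288 + sqrt(3135)/ 264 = -1139.91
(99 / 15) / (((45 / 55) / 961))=116281 / 15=7752.07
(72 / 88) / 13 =9 / 143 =0.06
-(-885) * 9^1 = 7965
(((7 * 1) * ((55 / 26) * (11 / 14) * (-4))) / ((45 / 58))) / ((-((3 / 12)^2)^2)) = 15355.62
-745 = -745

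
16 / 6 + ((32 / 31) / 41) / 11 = 111944 / 41943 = 2.67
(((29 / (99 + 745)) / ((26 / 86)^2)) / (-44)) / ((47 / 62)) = -1662251 / 147485624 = -0.01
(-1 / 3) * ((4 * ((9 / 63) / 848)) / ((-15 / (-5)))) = -1 / 13356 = -0.00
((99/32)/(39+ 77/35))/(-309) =-165/678976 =-0.00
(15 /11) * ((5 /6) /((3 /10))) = 125 /33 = 3.79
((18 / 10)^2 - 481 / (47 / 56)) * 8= -5356744 / 1175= -4558.93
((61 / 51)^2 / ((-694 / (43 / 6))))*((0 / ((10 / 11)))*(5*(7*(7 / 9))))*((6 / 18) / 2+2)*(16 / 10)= 0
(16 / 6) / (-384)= -1 / 144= -0.01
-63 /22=-2.86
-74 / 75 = -0.99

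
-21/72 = -7/24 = -0.29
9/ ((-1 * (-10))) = 9/ 10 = 0.90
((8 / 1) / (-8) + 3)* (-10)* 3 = -60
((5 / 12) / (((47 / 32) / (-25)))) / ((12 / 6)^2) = -250 / 141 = -1.77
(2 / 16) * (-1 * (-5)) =5 / 8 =0.62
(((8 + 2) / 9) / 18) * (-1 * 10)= -50 / 81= -0.62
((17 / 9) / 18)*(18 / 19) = 17 / 171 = 0.10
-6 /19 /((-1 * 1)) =6 /19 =0.32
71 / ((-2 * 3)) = -11.83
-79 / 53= -1.49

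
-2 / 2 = -1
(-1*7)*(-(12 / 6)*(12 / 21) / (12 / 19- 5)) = -152 / 83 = -1.83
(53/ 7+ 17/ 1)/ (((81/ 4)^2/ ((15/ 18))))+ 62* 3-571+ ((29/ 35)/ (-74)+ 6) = -19319054837/ 50978970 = -378.96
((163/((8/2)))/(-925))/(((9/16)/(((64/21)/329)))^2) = -42729472/3576491003925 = -0.00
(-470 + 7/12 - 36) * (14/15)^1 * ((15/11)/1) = -42455/66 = -643.26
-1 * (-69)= 69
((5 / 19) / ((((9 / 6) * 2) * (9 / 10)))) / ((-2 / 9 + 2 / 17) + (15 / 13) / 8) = 88400 / 35967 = 2.46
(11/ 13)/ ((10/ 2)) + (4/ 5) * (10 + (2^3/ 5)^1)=3071/ 325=9.45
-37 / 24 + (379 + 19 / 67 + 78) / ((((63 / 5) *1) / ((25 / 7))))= 128.07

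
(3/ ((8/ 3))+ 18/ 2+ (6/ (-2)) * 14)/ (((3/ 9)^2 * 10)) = -459/ 16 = -28.69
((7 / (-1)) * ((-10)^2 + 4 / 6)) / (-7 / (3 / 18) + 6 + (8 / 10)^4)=660625 / 33366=19.80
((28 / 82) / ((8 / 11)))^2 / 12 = 5929 / 322752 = 0.02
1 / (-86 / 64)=-32 / 43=-0.74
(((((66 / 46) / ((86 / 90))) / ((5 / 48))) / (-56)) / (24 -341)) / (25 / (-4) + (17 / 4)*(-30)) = -7128 / 1174106185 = -0.00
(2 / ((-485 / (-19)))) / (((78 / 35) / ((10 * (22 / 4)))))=7315 / 3783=1.93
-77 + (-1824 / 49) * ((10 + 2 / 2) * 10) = -204413 / 49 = -4171.69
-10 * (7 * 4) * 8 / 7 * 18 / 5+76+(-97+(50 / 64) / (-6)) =-225241 / 192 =-1173.13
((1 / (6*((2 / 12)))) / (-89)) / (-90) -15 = -120149 / 8010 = -15.00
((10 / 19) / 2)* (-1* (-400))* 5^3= 250000 / 19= 13157.89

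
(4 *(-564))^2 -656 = 5088880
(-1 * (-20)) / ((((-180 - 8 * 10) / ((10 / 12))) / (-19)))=95 / 78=1.22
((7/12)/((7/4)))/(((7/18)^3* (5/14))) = 3888/245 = 15.87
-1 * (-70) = 70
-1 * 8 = -8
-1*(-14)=14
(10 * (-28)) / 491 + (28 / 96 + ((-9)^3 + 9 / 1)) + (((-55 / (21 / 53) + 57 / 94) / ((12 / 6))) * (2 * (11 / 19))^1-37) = -61676344573 / 73661784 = -837.29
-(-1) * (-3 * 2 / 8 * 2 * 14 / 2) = -21 / 2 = -10.50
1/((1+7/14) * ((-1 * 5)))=-2/15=-0.13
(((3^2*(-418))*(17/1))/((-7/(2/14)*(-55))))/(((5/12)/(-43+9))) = 2372112/1225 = 1936.42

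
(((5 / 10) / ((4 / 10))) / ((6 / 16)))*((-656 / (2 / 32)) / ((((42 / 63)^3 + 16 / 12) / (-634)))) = 149725440 / 11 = 13611403.64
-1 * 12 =-12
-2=-2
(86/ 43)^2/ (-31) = -4/ 31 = -0.13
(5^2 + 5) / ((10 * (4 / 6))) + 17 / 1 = 43 / 2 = 21.50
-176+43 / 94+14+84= -7289 / 94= -77.54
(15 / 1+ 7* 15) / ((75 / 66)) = 528 / 5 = 105.60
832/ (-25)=-832/ 25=-33.28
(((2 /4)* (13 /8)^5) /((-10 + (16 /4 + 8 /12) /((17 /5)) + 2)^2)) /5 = 33813 /1310720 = 0.03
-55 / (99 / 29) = -145 / 9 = -16.11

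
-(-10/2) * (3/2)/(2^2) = 15/8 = 1.88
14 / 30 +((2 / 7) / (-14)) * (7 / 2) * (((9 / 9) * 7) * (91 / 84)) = -3 / 40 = -0.08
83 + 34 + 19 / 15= 1774 / 15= 118.27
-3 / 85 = -0.04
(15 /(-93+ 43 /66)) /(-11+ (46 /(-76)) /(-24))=180576 /12200971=0.01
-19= -19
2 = 2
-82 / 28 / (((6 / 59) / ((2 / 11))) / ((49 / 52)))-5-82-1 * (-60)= -109597 / 3432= -31.93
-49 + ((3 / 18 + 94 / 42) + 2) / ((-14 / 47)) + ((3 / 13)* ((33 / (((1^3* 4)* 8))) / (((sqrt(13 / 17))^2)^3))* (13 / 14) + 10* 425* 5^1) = 437916008063 / 20669376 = 21186.71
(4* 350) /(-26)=-700 /13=-53.85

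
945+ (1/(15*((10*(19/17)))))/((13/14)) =17506244/18525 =945.01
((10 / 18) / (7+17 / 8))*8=0.49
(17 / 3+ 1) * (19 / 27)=380 / 81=4.69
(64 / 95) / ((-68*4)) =-4 / 1615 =-0.00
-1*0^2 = 0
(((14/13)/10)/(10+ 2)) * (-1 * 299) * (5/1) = -161/12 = -13.42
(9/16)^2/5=0.06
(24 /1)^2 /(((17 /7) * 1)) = 4032 /17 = 237.18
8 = 8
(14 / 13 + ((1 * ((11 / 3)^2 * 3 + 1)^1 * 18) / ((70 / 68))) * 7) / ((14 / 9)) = 1480131 / 455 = 3253.04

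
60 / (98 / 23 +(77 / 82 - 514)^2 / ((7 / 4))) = 16238460 / 40710441109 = 0.00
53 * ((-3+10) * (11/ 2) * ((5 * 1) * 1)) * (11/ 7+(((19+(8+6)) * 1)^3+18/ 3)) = 366724490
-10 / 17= -0.59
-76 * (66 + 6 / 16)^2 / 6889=-5357259 / 110224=-48.60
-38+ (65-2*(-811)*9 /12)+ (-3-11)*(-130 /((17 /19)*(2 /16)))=595559 /34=17516.44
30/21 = 10/7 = 1.43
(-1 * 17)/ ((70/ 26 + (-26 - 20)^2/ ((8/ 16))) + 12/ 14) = -1547/ 385435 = -0.00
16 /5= 3.20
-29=-29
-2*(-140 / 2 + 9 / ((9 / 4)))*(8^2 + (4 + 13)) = 10692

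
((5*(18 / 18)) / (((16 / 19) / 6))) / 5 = 57 / 8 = 7.12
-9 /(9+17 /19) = -171 /188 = -0.91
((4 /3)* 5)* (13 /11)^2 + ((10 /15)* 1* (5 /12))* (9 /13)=89695 /9438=9.50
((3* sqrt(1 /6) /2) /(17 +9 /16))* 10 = 0.35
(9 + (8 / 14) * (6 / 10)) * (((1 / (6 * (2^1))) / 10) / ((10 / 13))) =1417 / 14000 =0.10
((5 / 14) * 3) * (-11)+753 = 10377 / 14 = 741.21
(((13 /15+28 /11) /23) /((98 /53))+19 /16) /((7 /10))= 3771857 /2082696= 1.81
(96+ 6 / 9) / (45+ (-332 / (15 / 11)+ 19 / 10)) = -2900 / 5897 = -0.49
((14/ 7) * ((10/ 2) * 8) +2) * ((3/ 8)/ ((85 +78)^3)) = 123/ 17322988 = 0.00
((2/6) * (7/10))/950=0.00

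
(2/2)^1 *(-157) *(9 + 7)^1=-2512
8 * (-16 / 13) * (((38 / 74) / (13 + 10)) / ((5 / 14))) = -34048 / 55315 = -0.62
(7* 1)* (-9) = -63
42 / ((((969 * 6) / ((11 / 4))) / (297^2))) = 2264031 / 1292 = 1752.35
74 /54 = 37 /27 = 1.37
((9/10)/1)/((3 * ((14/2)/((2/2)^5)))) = 3/70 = 0.04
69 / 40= 1.72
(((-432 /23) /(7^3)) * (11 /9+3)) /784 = -114 /386561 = -0.00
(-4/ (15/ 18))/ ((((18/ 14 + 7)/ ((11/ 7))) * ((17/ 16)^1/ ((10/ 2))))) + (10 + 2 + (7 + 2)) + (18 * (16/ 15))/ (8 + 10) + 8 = 190663/ 7395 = 25.78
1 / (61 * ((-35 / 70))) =-2 / 61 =-0.03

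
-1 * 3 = -3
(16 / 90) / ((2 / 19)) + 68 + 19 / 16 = 51031 / 720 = 70.88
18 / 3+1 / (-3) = 17 / 3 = 5.67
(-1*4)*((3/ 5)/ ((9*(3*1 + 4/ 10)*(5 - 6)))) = 4/ 51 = 0.08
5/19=0.26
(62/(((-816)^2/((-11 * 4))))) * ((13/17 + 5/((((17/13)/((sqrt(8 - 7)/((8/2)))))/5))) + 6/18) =-408859/16979328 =-0.02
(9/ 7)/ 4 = 9/ 28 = 0.32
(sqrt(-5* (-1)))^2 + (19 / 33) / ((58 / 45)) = 3475 / 638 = 5.45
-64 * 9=-576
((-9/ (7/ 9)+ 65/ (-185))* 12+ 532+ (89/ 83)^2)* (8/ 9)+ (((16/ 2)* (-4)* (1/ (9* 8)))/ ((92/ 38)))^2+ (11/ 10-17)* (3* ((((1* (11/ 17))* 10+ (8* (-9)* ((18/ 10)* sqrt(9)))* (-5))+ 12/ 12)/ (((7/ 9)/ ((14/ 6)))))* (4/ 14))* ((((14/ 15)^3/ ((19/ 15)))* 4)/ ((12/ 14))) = -29466390485605918772/ 123472194324885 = -238647.99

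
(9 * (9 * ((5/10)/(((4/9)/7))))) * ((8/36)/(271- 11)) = 567/1040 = 0.55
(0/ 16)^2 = 0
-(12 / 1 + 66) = -78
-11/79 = -0.14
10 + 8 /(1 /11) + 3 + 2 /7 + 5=106.29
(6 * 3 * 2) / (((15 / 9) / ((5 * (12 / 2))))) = 648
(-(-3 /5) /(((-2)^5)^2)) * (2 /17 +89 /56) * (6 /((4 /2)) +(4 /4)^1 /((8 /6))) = 14625 /3899392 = 0.00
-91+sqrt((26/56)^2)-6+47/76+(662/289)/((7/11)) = -3548415/38437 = -92.32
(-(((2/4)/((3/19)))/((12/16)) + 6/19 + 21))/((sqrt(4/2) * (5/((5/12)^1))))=-4367 * sqrt(2)/4104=-1.50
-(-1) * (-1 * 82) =-82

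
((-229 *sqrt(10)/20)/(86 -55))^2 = 52441/38440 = 1.36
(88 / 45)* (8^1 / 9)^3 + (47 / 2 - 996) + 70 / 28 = -31775794 / 32805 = -968.63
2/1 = 2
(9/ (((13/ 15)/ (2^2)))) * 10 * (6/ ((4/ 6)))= 48600/ 13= 3738.46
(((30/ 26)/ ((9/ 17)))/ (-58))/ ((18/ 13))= -85/ 3132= -0.03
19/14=1.36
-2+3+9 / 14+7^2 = 709 / 14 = 50.64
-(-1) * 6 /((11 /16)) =96 /11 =8.73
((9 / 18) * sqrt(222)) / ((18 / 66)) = 11 * sqrt(222) / 6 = 27.32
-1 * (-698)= 698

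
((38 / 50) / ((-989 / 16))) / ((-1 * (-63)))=-304 / 1557675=-0.00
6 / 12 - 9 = -17 / 2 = -8.50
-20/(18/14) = -140/9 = -15.56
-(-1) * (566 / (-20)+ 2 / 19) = -5357 / 190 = -28.19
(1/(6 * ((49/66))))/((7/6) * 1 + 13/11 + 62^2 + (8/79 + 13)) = 57354/986035379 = 0.00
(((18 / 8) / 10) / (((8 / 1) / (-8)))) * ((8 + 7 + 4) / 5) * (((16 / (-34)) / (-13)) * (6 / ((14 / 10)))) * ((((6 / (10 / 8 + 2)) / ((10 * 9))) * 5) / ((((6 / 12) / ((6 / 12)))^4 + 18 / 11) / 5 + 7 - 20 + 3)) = 15048 / 10477831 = 0.00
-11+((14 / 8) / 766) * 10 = -16817 / 1532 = -10.98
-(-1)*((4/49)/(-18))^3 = -8/85766121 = -0.00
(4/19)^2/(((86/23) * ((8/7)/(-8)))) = -1288/15523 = -0.08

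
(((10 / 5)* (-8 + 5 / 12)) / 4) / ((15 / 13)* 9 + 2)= -169 / 552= -0.31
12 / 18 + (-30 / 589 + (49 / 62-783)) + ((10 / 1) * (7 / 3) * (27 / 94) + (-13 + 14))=-128541883 / 166098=-773.89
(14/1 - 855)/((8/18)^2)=-68121/16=-4257.56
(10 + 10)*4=80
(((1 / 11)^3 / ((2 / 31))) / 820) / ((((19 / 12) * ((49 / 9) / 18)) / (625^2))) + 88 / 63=5935339609 / 457250409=12.98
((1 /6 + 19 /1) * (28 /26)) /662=805 /25818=0.03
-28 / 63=-4 / 9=-0.44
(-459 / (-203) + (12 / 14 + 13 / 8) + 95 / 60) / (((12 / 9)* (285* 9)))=30823 / 16662240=0.00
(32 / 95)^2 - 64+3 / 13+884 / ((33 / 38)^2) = 141631791443 / 127766925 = 1108.52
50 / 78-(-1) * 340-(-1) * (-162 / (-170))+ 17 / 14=15909731 / 46410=342.81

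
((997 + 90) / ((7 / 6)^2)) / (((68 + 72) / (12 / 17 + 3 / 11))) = 1790289 / 320705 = 5.58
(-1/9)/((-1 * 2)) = 1/18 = 0.06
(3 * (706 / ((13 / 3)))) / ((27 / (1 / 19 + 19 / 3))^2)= 7195552 / 263169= 27.34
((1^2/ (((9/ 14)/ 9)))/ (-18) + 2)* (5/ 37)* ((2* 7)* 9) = 770/ 37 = 20.81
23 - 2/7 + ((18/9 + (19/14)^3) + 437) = 464.21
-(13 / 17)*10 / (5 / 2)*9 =-468 / 17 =-27.53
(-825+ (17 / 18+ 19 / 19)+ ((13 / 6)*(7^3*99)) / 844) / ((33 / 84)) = -78256759 / 41778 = -1873.16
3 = 3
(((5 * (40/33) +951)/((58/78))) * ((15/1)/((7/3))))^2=341364608363025/4986289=68460654.48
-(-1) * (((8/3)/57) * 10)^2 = 6400/29241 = 0.22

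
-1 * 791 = -791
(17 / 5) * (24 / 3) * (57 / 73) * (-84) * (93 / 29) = -60558624 / 10585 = -5721.17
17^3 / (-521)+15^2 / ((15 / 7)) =49792 / 521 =95.57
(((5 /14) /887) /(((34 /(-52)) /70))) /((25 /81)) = -2106 /15079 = -0.14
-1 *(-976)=976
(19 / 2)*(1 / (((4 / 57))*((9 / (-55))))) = -827.29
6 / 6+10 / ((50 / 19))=24 / 5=4.80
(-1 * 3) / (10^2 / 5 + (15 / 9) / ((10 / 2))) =-9 / 61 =-0.15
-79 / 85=-0.93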